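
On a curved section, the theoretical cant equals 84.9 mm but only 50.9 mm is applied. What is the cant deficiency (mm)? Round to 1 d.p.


Cant deficiency = equilibrium cant - actual cant
CD = 84.9 - 50.9
CD = 34.0 mm

34.0


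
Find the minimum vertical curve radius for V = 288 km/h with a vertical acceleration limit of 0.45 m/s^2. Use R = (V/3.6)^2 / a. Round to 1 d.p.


Convert speed: V = 288 / 3.6 = 80.0 m/s
V^2 = 6400.0 m^2/s^2
R_v = 6400.0 / 0.45
R_v = 14222.2 m

14222.2


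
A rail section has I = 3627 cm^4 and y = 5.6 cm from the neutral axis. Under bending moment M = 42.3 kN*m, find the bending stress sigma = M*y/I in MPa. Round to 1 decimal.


Convert units:
M = 42.3 kN*m = 42300000 N*mm
y = 5.6 cm = 56 mm
I = 3627 cm^4 = 36270000 mm^4
sigma = 42300000 * 56 / 36270000
sigma = 65.3 MPa

65.3


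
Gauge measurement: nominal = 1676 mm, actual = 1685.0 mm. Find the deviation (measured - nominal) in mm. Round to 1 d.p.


Deviation = measured - nominal
Deviation = 1685.0 - 1676
Deviation = 9.0 mm

9.0


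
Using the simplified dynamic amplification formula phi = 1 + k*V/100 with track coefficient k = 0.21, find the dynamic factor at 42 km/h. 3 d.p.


phi = 1 + k * V / 100
phi = 1 + 0.21 * 42 / 100
phi = 1 + 0.0882
phi = 1.088

1.088


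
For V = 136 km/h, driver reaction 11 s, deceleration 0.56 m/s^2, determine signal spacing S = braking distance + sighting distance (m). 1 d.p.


V = 136 / 3.6 = 37.7778 m/s
Braking distance = 37.7778^2 / (2*0.56) = 1274.2504 m
Sighting distance = 37.7778 * 11 = 415.5556 m
S = 1274.2504 + 415.5556 = 1689.8 m

1689.8


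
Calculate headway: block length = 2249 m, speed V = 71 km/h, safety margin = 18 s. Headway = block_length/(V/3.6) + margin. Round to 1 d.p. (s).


V = 71 / 3.6 = 19.7222 m/s
Block traversal time = 2249 / 19.7222 = 114.0338 s
Headway = 114.0338 + 18
Headway = 132.0 s

132.0


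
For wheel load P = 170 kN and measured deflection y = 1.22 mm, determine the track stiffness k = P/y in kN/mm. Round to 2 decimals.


Track stiffness k = P / y
k = 170 / 1.22
k = 139.34 kN/mm

139.34


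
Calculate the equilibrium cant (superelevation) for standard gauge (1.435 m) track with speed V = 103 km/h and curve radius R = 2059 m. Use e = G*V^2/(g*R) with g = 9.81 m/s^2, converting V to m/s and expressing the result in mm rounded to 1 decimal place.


Convert speed: V = 103 / 3.6 = 28.6111 m/s
Apply formula: e = 1.435 * 28.6111^2 / (9.81 * 2059)
e = 1.435 * 818.5957 / 20198.79
e = 0.058156 m = 58.2 mm

58.2


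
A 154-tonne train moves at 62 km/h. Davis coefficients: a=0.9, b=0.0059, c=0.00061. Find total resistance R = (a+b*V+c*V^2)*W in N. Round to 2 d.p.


b*V = 0.0059 * 62 = 0.3658
c*V^2 = 0.00061 * 3844 = 2.34484
R_per_t = 0.9 + 0.3658 + 2.34484 = 3.61064 N/t
R_total = 3.61064 * 154 = 556.04 N

556.04


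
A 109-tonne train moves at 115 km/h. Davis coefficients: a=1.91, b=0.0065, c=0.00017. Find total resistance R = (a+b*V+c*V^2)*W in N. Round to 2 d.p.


b*V = 0.0065 * 115 = 0.7475
c*V^2 = 0.00017 * 13225 = 2.24825
R_per_t = 1.91 + 0.7475 + 2.24825 = 4.90575 N/t
R_total = 4.90575 * 109 = 534.73 N

534.73


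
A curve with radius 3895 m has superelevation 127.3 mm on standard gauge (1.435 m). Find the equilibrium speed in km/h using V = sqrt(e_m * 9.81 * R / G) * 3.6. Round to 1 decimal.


Convert cant: e = 127.3 mm = 0.1273 m
V_ms = sqrt(0.1273 * 9.81 * 3895 / 1.435)
V_ms = sqrt(3389.635286) = 58.2206 m/s
V = 58.2206 * 3.6 = 209.6 km/h

209.6


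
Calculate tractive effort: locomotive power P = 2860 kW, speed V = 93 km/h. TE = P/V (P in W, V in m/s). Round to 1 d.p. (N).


Convert: P = 2860 kW = 2860000 W
V = 93 / 3.6 = 25.8333 m/s
TE = 2860000 / 25.8333
TE = 110709.7 N

110709.7


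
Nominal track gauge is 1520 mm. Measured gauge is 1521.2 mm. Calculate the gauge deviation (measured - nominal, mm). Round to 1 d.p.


Deviation = measured - nominal
Deviation = 1521.2 - 1520
Deviation = 1.2 mm

1.2


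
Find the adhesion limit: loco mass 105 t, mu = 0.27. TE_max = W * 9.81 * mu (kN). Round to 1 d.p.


TE_max = W * g * mu
TE_max = 105 * 9.81 * 0.27
TE_max = 1030.05 * 0.27
TE_max = 278.1 kN

278.1


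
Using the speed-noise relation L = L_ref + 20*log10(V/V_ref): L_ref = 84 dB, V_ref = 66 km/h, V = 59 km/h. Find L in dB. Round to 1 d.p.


V/V_ref = 59 / 66 = 0.893939
log10(0.893939) = -0.048692
20 * -0.048692 = -0.9738
L = 84 + -0.9738 = 83.0 dB

83.0


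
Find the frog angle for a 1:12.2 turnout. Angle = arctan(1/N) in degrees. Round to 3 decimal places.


1/N = 1/12.2 = 0.081967
angle = arctan(0.081967) = 0.081784 rad
angle = 0.081784 * 180/pi = 4.686 degrees

4.686


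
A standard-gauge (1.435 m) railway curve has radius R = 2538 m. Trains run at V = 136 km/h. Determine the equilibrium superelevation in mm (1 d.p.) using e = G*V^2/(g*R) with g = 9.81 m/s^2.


Convert speed: V = 136 / 3.6 = 37.7778 m/s
Apply formula: e = 1.435 * 37.7778^2 / (9.81 * 2538)
e = 1.435 * 1427.1605 / 24897.78
e = 0.082255 m = 82.3 mm

82.3


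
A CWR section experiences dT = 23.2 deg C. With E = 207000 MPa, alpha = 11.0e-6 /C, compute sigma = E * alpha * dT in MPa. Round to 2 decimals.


sigma = E * alpha * dT
sigma = 207000 * 11.0e-6 * 23.2
sigma = 2.277 * 23.2
sigma = 52.83 MPa

52.83


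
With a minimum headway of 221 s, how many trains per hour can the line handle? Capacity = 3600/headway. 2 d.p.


Capacity = 3600 / headway
Capacity = 3600 / 221
Capacity = 16.29 trains/hour

16.29


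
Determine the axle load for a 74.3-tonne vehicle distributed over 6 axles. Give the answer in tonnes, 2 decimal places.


Load per axle = total weight / number of axles
Load = 74.3 / 6
Load = 12.38 tonnes

12.38


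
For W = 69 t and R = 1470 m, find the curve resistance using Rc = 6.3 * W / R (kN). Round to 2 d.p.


Rc = 6.3 * W / R
Rc = 6.3 * 69 / 1470
Rc = 434.7 / 1470
Rc = 0.30 kN

0.30


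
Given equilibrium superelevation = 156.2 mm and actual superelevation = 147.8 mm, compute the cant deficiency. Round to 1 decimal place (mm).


Cant deficiency = equilibrium cant - actual cant
CD = 156.2 - 147.8
CD = 8.4 mm

8.4


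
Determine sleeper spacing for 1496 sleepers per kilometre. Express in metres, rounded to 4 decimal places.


Spacing = 1000 m / number of sleepers
Spacing = 1000 / 1496
Spacing = 0.6684 m

0.6684


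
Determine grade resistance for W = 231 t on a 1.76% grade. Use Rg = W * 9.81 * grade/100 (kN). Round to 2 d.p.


Rg = W * 9.81 * grade / 100
Rg = 231 * 9.81 * 1.76 / 100
Rg = 2266.11 * 0.0176
Rg = 39.88 kN

39.88


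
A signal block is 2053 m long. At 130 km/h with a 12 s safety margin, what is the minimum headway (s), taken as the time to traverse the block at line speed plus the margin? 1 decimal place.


V = 130 / 3.6 = 36.1111 m/s
Block traversal time = 2053 / 36.1111 = 56.8523 s
Headway = 56.8523 + 12
Headway = 68.9 s

68.9


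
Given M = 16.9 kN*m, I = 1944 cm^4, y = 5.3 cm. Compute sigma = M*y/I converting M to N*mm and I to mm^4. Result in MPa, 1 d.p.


Convert units:
M = 16.9 kN*m = 16900000 N*mm
y = 5.3 cm = 53 mm
I = 1944 cm^4 = 19440000 mm^4
sigma = 16900000 * 53 / 19440000
sigma = 46.1 MPa

46.1


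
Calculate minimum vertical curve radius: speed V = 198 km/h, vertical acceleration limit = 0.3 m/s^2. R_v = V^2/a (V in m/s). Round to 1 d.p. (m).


Convert speed: V = 198 / 3.6 = 55.0 m/s
V^2 = 3025.0 m^2/s^2
R_v = 3025.0 / 0.3
R_v = 10083.3 m

10083.3


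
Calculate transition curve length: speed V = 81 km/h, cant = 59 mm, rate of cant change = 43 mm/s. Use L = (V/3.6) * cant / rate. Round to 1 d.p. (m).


Convert speed: V = 81 / 3.6 = 22.5 m/s
L = 22.5 * 59 / 43
L = 1327.5 / 43
L = 30.9 m

30.9


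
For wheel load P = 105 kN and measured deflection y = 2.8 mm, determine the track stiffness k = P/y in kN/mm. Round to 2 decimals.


Track stiffness k = P / y
k = 105 / 2.8
k = 37.50 kN/mm

37.50


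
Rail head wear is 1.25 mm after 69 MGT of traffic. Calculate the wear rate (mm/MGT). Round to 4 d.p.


Wear rate = total wear / cumulative tonnage
Rate = 1.25 / 69
Rate = 0.0181 mm/MGT

0.0181


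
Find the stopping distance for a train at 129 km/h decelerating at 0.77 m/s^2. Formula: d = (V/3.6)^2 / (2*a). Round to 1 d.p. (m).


Convert speed: V = 129 / 3.6 = 35.8333 m/s
V^2 = 1284.0278
d = 1284.0278 / (2 * 0.77)
d = 1284.0278 / 1.54
d = 833.8 m

833.8


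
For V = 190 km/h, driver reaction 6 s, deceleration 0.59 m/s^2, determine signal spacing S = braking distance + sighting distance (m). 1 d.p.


V = 190 / 3.6 = 52.7778 m/s
Braking distance = 52.7778^2 / (2*0.59) = 2360.588 m
Sighting distance = 52.7778 * 6 = 316.6667 m
S = 2360.588 + 316.6667 = 2677.3 m

2677.3


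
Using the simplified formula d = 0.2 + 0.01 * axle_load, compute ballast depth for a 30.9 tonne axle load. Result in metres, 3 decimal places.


d = 0.2 + 0.01 * 30.9
d = 0.2 + 0.309
d = 0.509 m

0.509


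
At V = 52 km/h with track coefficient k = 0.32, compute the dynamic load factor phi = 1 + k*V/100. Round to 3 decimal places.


phi = 1 + k * V / 100
phi = 1 + 0.32 * 52 / 100
phi = 1 + 0.1664
phi = 1.166

1.166


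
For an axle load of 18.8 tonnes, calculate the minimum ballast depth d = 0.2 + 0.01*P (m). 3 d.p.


d = 0.2 + 0.01 * 18.8
d = 0.2 + 0.188
d = 0.388 m

0.388


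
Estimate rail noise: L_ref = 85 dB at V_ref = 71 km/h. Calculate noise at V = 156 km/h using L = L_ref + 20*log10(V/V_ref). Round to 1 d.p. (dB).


V/V_ref = 156 / 71 = 2.197183
log10(2.197183) = 0.341866
20 * 0.341866 = 6.8373
L = 85 + 6.8373 = 91.8 dB

91.8


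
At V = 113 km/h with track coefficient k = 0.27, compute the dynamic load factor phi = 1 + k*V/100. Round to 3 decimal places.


phi = 1 + k * V / 100
phi = 1 + 0.27 * 113 / 100
phi = 1 + 0.3051
phi = 1.305

1.305


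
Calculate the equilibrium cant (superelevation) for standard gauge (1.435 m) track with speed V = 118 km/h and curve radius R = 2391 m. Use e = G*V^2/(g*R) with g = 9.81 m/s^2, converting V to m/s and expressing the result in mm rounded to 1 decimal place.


Convert speed: V = 118 / 3.6 = 32.7778 m/s
Apply formula: e = 1.435 * 32.7778^2 / (9.81 * 2391)
e = 1.435 * 1074.3827 / 23455.71
e = 0.06573 m = 65.7 mm

65.7


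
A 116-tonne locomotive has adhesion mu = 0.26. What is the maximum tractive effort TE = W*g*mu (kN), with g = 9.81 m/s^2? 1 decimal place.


TE_max = W * g * mu
TE_max = 116 * 9.81 * 0.26
TE_max = 1137.96 * 0.26
TE_max = 295.9 kN

295.9


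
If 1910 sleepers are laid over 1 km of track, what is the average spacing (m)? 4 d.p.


Spacing = 1000 m / number of sleepers
Spacing = 1000 / 1910
Spacing = 0.5236 m

0.5236


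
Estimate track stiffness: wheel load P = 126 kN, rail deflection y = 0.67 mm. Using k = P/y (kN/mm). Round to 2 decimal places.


Track stiffness k = P / y
k = 126 / 0.67
k = 188.06 kN/mm

188.06


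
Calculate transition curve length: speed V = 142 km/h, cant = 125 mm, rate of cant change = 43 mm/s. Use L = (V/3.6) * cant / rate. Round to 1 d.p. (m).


Convert speed: V = 142 / 3.6 = 39.4444 m/s
L = 39.4444 * 125 / 43
L = 4930.5556 / 43
L = 114.7 m

114.7


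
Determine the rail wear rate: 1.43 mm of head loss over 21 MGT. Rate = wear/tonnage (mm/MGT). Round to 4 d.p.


Wear rate = total wear / cumulative tonnage
Rate = 1.43 / 21
Rate = 0.0681 mm/MGT

0.0681


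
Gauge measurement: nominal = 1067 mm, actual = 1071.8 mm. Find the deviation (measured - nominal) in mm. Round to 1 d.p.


Deviation = measured - nominal
Deviation = 1071.8 - 1067
Deviation = 4.8 mm

4.8


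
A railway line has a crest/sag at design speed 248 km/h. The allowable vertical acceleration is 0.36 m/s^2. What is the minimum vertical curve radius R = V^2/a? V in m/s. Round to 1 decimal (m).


Convert speed: V = 248 / 3.6 = 68.8889 m/s
V^2 = 4745.679 m^2/s^2
R_v = 4745.679 / 0.36
R_v = 13182.4 m

13182.4


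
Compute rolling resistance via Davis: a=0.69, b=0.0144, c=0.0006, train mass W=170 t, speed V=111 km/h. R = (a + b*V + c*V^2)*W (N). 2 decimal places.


b*V = 0.0144 * 111 = 1.5984
c*V^2 = 0.0006 * 12321 = 7.3926
R_per_t = 0.69 + 1.5984 + 7.3926 = 9.681 N/t
R_total = 9.681 * 170 = 1645.77 N

1645.77


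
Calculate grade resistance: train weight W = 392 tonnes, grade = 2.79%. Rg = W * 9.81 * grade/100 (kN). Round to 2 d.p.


Rg = W * 9.81 * grade / 100
Rg = 392 * 9.81 * 2.79 / 100
Rg = 3845.52 * 0.0279
Rg = 107.29 kN

107.29


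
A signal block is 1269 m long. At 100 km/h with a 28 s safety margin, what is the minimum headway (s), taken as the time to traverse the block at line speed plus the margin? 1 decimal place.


V = 100 / 3.6 = 27.7778 m/s
Block traversal time = 1269 / 27.7778 = 45.684 s
Headway = 45.684 + 28
Headway = 73.7 s

73.7


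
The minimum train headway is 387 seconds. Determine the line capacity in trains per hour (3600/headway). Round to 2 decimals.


Capacity = 3600 / headway
Capacity = 3600 / 387
Capacity = 9.30 trains/hour

9.30


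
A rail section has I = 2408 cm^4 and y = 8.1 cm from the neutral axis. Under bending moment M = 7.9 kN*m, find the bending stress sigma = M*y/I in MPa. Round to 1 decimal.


Convert units:
M = 7.9 kN*m = 7900000 N*mm
y = 8.1 cm = 81 mm
I = 2408 cm^4 = 24080000 mm^4
sigma = 7900000 * 81 / 24080000
sigma = 26.6 MPa

26.6


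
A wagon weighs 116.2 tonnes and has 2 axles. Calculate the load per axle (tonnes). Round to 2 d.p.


Load per axle = total weight / number of axles
Load = 116.2 / 2
Load = 58.10 tonnes

58.10


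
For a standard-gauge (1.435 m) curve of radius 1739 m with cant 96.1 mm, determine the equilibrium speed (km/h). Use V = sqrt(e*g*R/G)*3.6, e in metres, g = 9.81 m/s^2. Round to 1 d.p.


Convert cant: e = 96.1 mm = 0.0961 m
V_ms = sqrt(0.0961 * 9.81 * 1739 / 1.435)
V_ms = sqrt(1142.45756) = 33.8003 m/s
V = 33.8003 * 3.6 = 121.7 km/h

121.7


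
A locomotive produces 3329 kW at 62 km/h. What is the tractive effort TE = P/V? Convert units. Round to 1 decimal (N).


Convert: P = 3329 kW = 3329000 W
V = 62 / 3.6 = 17.2222 m/s
TE = 3329000 / 17.2222
TE = 193296.8 N

193296.8


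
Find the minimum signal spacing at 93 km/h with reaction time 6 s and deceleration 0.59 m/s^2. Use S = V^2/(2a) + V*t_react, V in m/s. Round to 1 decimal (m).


V = 93 / 3.6 = 25.8333 m/s
Braking distance = 25.8333^2 / (2*0.59) = 565.5603 m
Sighting distance = 25.8333 * 6 = 155.0 m
S = 565.5603 + 155.0 = 720.6 m

720.6


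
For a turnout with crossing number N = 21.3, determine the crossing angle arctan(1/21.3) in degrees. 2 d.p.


1/N = 1/21.3 = 0.046948
angle = arctan(0.046948) = 0.046914 rad
angle = 0.046914 * 180/pi = 2.69 degrees

2.69


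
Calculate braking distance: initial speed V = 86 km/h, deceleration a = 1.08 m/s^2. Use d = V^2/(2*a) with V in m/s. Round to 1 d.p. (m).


Convert speed: V = 86 / 3.6 = 23.8889 m/s
V^2 = 570.679
d = 570.679 / (2 * 1.08)
d = 570.679 / 2.16
d = 264.2 m

264.2


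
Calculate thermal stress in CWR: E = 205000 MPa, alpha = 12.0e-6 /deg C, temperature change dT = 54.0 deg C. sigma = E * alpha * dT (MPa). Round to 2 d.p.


sigma = E * alpha * dT
sigma = 205000 * 12.0e-6 * 54.0
sigma = 2.46 * 54.0
sigma = 132.84 MPa

132.84


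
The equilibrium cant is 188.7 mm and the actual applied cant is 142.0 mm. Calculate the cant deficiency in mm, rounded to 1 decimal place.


Cant deficiency = equilibrium cant - actual cant
CD = 188.7 - 142.0
CD = 46.7 mm

46.7


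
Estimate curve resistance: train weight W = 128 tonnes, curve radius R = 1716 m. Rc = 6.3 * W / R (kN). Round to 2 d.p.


Rc = 6.3 * W / R
Rc = 6.3 * 128 / 1716
Rc = 806.4 / 1716
Rc = 0.47 kN

0.47


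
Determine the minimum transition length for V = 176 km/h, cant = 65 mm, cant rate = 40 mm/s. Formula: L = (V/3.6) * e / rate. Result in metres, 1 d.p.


Convert speed: V = 176 / 3.6 = 48.8889 m/s
L = 48.8889 * 65 / 40
L = 3177.7778 / 40
L = 79.4 m

79.4


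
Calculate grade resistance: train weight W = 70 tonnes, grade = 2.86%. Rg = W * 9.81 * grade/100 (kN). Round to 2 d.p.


Rg = W * 9.81 * grade / 100
Rg = 70 * 9.81 * 2.86 / 100
Rg = 686.7 * 0.0286
Rg = 19.64 kN

19.64


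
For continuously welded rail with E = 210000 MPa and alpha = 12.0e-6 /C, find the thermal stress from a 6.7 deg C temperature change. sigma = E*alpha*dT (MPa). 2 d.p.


sigma = E * alpha * dT
sigma = 210000 * 12.0e-6 * 6.7
sigma = 2.52 * 6.7
sigma = 16.88 MPa

16.88


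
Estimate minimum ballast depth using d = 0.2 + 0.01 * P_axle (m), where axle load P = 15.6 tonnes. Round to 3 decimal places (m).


d = 0.2 + 0.01 * 15.6
d = 0.2 + 0.156
d = 0.356 m

0.356


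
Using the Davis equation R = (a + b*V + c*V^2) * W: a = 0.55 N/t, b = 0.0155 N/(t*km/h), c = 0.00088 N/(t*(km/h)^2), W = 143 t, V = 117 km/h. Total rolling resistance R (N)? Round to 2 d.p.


b*V = 0.0155 * 117 = 1.8135
c*V^2 = 0.00088 * 13689 = 12.04632
R_per_t = 0.55 + 1.8135 + 12.04632 = 14.40982 N/t
R_total = 14.40982 * 143 = 2060.60 N

2060.60


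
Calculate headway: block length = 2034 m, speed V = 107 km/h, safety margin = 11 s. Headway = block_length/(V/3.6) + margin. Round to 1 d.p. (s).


V = 107 / 3.6 = 29.7222 m/s
Block traversal time = 2034 / 29.7222 = 68.4336 s
Headway = 68.4336 + 11
Headway = 79.4 s

79.4


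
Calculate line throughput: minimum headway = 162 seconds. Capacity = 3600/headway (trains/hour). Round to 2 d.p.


Capacity = 3600 / headway
Capacity = 3600 / 162
Capacity = 22.22 trains/hour

22.22


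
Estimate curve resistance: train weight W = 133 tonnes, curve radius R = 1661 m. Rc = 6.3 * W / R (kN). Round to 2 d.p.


Rc = 6.3 * W / R
Rc = 6.3 * 133 / 1661
Rc = 837.9 / 1661
Rc = 0.50 kN

0.50


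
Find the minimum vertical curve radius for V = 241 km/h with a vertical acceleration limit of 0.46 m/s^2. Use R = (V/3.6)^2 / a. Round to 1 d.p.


Convert speed: V = 241 / 3.6 = 66.9444 m/s
V^2 = 4481.5586 m^2/s^2
R_v = 4481.5586 / 0.46
R_v = 9742.5 m

9742.5


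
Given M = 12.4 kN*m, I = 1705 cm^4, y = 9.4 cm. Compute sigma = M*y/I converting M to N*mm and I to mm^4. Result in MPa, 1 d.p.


Convert units:
M = 12.4 kN*m = 12400000 N*mm
y = 9.4 cm = 94 mm
I = 1705 cm^4 = 17050000 mm^4
sigma = 12400000 * 94 / 17050000
sigma = 68.4 MPa

68.4


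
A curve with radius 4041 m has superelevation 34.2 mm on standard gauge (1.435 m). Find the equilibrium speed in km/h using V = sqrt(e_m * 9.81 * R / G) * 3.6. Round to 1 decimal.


Convert cant: e = 34.2 mm = 0.0342 m
V_ms = sqrt(0.0342 * 9.81 * 4041 / 1.435)
V_ms = sqrt(944.782984) = 30.7373 m/s
V = 30.7373 * 3.6 = 110.7 km/h

110.7


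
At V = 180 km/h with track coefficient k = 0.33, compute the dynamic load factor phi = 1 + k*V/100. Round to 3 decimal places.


phi = 1 + k * V / 100
phi = 1 + 0.33 * 180 / 100
phi = 1 + 0.594
phi = 1.594

1.594


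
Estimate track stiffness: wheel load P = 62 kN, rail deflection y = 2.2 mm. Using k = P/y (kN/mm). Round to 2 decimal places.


Track stiffness k = P / y
k = 62 / 2.2
k = 28.18 kN/mm

28.18


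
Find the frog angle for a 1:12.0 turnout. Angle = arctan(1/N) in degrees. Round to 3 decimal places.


1/N = 1/12.0 = 0.083333
angle = arctan(0.083333) = 0.083141 rad
angle = 0.083141 * 180/pi = 4.764 degrees

4.764


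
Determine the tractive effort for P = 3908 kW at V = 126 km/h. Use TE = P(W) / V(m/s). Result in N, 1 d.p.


Convert: P = 3908 kW = 3908000 W
V = 126 / 3.6 = 35.0 m/s
TE = 3908000 / 35.0
TE = 111657.1 N

111657.1


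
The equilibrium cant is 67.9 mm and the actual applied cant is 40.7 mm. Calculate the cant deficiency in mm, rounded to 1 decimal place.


Cant deficiency = equilibrium cant - actual cant
CD = 67.9 - 40.7
CD = 27.2 mm

27.2


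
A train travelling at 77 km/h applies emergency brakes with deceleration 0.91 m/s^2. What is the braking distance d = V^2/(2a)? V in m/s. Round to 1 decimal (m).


Convert speed: V = 77 / 3.6 = 21.3889 m/s
V^2 = 457.4846
d = 457.4846 / (2 * 0.91)
d = 457.4846 / 1.82
d = 251.4 m

251.4


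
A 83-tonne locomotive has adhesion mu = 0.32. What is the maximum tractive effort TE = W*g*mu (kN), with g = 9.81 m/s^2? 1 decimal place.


TE_max = W * g * mu
TE_max = 83 * 9.81 * 0.32
TE_max = 814.23 * 0.32
TE_max = 260.6 kN

260.6


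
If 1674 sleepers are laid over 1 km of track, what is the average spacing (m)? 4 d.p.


Spacing = 1000 m / number of sleepers
Spacing = 1000 / 1674
Spacing = 0.5974 m

0.5974


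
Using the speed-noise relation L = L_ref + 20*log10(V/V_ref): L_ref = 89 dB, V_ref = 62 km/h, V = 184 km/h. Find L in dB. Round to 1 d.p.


V/V_ref = 184 / 62 = 2.967742
log10(2.967742) = 0.472426
20 * 0.472426 = 9.4485
L = 89 + 9.4485 = 98.4 dB

98.4


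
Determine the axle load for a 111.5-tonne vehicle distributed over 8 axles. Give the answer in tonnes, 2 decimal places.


Load per axle = total weight / number of axles
Load = 111.5 / 8
Load = 13.94 tonnes

13.94


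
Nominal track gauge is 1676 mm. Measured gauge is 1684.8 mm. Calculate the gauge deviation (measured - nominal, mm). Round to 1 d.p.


Deviation = measured - nominal
Deviation = 1684.8 - 1676
Deviation = 8.8 mm

8.8


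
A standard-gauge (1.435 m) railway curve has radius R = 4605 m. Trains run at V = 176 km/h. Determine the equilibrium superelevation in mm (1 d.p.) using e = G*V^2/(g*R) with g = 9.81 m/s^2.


Convert speed: V = 176 / 3.6 = 48.8889 m/s
Apply formula: e = 1.435 * 48.8889^2 / (9.81 * 4605)
e = 1.435 * 2390.1235 / 45175.05
e = 0.075923 m = 75.9 mm

75.9


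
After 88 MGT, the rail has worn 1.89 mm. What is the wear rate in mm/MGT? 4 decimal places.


Wear rate = total wear / cumulative tonnage
Rate = 1.89 / 88
Rate = 0.0215 mm/MGT

0.0215


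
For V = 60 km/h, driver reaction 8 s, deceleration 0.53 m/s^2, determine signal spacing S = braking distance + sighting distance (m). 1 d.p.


V = 60 / 3.6 = 16.6667 m/s
Braking distance = 16.6667^2 / (2*0.53) = 262.0545 m
Sighting distance = 16.6667 * 8 = 133.3333 m
S = 262.0545 + 133.3333 = 395.4 m

395.4


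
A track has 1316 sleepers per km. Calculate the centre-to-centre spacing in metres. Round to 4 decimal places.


Spacing = 1000 m / number of sleepers
Spacing = 1000 / 1316
Spacing = 0.7599 m

0.7599


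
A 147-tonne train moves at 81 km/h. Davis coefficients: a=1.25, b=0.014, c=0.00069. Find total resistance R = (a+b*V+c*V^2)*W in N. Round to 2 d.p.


b*V = 0.014 * 81 = 1.134
c*V^2 = 0.00069 * 6561 = 4.52709
R_per_t = 1.25 + 1.134 + 4.52709 = 6.91109 N/t
R_total = 6.91109 * 147 = 1015.93 N

1015.93


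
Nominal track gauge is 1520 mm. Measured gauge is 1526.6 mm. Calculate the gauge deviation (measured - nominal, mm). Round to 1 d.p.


Deviation = measured - nominal
Deviation = 1526.6 - 1520
Deviation = 6.6 mm

6.6


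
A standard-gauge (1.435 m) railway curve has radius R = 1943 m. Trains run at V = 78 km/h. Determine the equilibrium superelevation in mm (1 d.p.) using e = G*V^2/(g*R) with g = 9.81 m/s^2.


Convert speed: V = 78 / 3.6 = 21.6667 m/s
Apply formula: e = 1.435 * 21.6667^2 / (9.81 * 1943)
e = 1.435 * 469.4444 / 19060.83
e = 0.035342 m = 35.3 mm

35.3


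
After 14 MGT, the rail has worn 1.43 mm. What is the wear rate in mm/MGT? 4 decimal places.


Wear rate = total wear / cumulative tonnage
Rate = 1.43 / 14
Rate = 0.1021 mm/MGT

0.1021


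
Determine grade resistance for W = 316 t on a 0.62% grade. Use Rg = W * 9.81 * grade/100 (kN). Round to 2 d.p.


Rg = W * 9.81 * grade / 100
Rg = 316 * 9.81 * 0.62 / 100
Rg = 3099.96 * 0.0062
Rg = 19.22 kN

19.22


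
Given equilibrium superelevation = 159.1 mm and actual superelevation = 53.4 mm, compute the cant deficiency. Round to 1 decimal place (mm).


Cant deficiency = equilibrium cant - actual cant
CD = 159.1 - 53.4
CD = 105.7 mm

105.7


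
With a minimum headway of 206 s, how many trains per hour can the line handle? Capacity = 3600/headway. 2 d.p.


Capacity = 3600 / headway
Capacity = 3600 / 206
Capacity = 17.48 trains/hour

17.48


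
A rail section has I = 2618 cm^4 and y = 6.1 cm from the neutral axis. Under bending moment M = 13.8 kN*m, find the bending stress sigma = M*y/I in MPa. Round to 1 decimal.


Convert units:
M = 13.8 kN*m = 13800000 N*mm
y = 6.1 cm = 61 mm
I = 2618 cm^4 = 26180000 mm^4
sigma = 13800000 * 61 / 26180000
sigma = 32.2 MPa

32.2


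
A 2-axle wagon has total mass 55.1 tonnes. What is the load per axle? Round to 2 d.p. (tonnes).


Load per axle = total weight / number of axles
Load = 55.1 / 2
Load = 27.55 tonnes

27.55


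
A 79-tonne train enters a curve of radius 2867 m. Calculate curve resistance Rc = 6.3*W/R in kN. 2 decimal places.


Rc = 6.3 * W / R
Rc = 6.3 * 79 / 2867
Rc = 497.7 / 2867
Rc = 0.17 kN

0.17


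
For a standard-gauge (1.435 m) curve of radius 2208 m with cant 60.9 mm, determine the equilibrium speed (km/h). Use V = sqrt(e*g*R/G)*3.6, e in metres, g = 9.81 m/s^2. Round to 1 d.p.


Convert cant: e = 60.9 mm = 0.0609 m
V_ms = sqrt(0.0609 * 9.81 * 2208 / 1.435)
V_ms = sqrt(919.249639) = 30.3191 m/s
V = 30.3191 * 3.6 = 109.1 km/h

109.1


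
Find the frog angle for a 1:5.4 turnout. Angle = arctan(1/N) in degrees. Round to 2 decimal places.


1/N = 1/5.4 = 0.185185
angle = arctan(0.185185) = 0.183111 rad
angle = 0.183111 * 180/pi = 10.49 degrees

10.49


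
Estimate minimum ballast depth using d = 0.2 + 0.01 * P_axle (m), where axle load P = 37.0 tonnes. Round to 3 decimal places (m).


d = 0.2 + 0.01 * 37.0
d = 0.2 + 0.37
d = 0.570 m

0.570


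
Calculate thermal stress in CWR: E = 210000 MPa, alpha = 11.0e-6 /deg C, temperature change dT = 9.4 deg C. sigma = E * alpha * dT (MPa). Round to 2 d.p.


sigma = E * alpha * dT
sigma = 210000 * 11.0e-6 * 9.4
sigma = 2.31 * 9.4
sigma = 21.71 MPa

21.71


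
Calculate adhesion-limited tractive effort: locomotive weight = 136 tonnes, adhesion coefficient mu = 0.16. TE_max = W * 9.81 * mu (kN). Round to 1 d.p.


TE_max = W * g * mu
TE_max = 136 * 9.81 * 0.16
TE_max = 1334.16 * 0.16
TE_max = 213.5 kN

213.5


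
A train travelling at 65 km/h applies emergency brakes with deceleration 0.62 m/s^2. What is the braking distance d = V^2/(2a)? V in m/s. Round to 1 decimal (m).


Convert speed: V = 65 / 3.6 = 18.0556 m/s
V^2 = 326.0031
d = 326.0031 / (2 * 0.62)
d = 326.0031 / 1.24
d = 262.9 m

262.9


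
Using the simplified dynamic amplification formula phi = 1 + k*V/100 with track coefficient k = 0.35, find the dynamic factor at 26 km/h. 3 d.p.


phi = 1 + k * V / 100
phi = 1 + 0.35 * 26 / 100
phi = 1 + 0.091
phi = 1.091

1.091


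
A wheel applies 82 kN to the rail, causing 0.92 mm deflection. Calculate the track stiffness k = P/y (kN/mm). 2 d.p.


Track stiffness k = P / y
k = 82 / 0.92
k = 89.13 kN/mm

89.13


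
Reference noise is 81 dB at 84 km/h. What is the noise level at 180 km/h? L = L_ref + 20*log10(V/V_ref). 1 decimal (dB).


V/V_ref = 180 / 84 = 2.142857
log10(2.142857) = 0.330993
20 * 0.330993 = 6.6199
L = 81 + 6.6199 = 87.6 dB

87.6


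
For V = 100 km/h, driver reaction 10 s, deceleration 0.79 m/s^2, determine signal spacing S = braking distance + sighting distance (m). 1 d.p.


V = 100 / 3.6 = 27.7778 m/s
Braking distance = 27.7778^2 / (2*0.79) = 488.3576 m
Sighting distance = 27.7778 * 10 = 277.7778 m
S = 488.3576 + 277.7778 = 766.1 m

766.1


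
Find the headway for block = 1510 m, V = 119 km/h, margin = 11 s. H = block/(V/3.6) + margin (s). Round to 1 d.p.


V = 119 / 3.6 = 33.0556 m/s
Block traversal time = 1510 / 33.0556 = 45.6807 s
Headway = 45.6807 + 11
Headway = 56.7 s

56.7


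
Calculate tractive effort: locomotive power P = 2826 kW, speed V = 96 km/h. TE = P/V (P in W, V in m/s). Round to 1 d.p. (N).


Convert: P = 2826 kW = 2826000 W
V = 96 / 3.6 = 26.6667 m/s
TE = 2826000 / 26.6667
TE = 105975.0 N

105975.0


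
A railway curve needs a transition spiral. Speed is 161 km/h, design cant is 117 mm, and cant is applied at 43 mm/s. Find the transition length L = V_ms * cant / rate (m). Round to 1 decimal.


Convert speed: V = 161 / 3.6 = 44.7222 m/s
L = 44.7222 * 117 / 43
L = 5232.5 / 43
L = 121.7 m

121.7


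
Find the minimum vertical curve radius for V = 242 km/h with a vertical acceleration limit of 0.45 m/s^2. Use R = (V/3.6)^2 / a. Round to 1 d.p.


Convert speed: V = 242 / 3.6 = 67.2222 m/s
V^2 = 4518.8272 m^2/s^2
R_v = 4518.8272 / 0.45
R_v = 10041.8 m

10041.8


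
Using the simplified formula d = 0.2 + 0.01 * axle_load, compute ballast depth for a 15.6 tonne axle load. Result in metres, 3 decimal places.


d = 0.2 + 0.01 * 15.6
d = 0.2 + 0.156
d = 0.356 m

0.356


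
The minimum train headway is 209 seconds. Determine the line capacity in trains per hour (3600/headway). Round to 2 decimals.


Capacity = 3600 / headway
Capacity = 3600 / 209
Capacity = 17.22 trains/hour

17.22


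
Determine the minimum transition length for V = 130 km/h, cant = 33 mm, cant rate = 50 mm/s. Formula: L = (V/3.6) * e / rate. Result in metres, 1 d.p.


Convert speed: V = 130 / 3.6 = 36.1111 m/s
L = 36.1111 * 33 / 50
L = 1191.6667 / 50
L = 23.8 m

23.8


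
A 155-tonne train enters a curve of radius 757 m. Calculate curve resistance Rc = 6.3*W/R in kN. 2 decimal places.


Rc = 6.3 * W / R
Rc = 6.3 * 155 / 757
Rc = 976.5 / 757
Rc = 1.29 kN

1.29


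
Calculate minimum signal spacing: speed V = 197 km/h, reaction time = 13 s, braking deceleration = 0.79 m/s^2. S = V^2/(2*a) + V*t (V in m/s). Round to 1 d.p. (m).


V = 197 / 3.6 = 54.7222 m/s
Braking distance = 54.7222^2 / (2*0.79) = 1895.2668 m
Sighting distance = 54.7222 * 13 = 711.3889 m
S = 1895.2668 + 711.3889 = 2606.7 m

2606.7


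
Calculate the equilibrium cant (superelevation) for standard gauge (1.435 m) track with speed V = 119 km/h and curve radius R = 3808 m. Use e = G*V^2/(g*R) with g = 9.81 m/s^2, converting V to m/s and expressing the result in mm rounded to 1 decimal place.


Convert speed: V = 119 / 3.6 = 33.0556 m/s
Apply formula: e = 1.435 * 33.0556^2 / (9.81 * 3808)
e = 1.435 * 1092.6698 / 37356.48
e = 0.041973 m = 42.0 mm

42.0


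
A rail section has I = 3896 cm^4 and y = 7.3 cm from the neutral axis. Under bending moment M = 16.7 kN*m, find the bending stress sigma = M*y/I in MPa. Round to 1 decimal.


Convert units:
M = 16.7 kN*m = 16700000 N*mm
y = 7.3 cm = 73 mm
I = 3896 cm^4 = 38960000 mm^4
sigma = 16700000 * 73 / 38960000
sigma = 31.3 MPa

31.3


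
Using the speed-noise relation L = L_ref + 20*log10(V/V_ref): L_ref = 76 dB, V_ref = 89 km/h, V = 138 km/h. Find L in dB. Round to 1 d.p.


V/V_ref = 138 / 89 = 1.550562
log10(1.550562) = 0.190489
20 * 0.190489 = 3.8098
L = 76 + 3.8098 = 79.8 dB

79.8


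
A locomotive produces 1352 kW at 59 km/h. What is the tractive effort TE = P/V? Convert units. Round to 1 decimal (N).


Convert: P = 1352 kW = 1352000 W
V = 59 / 3.6 = 16.3889 m/s
TE = 1352000 / 16.3889
TE = 82494.9 N

82494.9


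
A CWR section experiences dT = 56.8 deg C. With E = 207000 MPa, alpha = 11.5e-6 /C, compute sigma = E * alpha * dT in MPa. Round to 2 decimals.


sigma = E * alpha * dT
sigma = 207000 * 11.5e-6 * 56.8
sigma = 2.3805 * 56.8
sigma = 135.21 MPa

135.21


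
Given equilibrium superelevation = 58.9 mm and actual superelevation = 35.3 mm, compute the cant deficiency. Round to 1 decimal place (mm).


Cant deficiency = equilibrium cant - actual cant
CD = 58.9 - 35.3
CD = 23.6 mm

23.6


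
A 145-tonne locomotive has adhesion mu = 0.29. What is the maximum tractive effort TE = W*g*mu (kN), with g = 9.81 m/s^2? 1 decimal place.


TE_max = W * g * mu
TE_max = 145 * 9.81 * 0.29
TE_max = 1422.45 * 0.29
TE_max = 412.5 kN

412.5


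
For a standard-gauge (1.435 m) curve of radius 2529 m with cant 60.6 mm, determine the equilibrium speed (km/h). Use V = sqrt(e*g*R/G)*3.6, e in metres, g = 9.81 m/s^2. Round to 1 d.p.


Convert cant: e = 60.6 mm = 0.0606 m
V_ms = sqrt(0.0606 * 9.81 * 2529 / 1.435)
V_ms = sqrt(1047.703898) = 32.3683 m/s
V = 32.3683 * 3.6 = 116.5 km/h

116.5


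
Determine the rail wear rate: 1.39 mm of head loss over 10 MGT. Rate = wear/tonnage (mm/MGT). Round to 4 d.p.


Wear rate = total wear / cumulative tonnage
Rate = 1.39 / 10
Rate = 0.1390 mm/MGT

0.1390


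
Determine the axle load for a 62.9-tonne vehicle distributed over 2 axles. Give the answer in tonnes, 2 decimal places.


Load per axle = total weight / number of axles
Load = 62.9 / 2
Load = 31.45 tonnes

31.45


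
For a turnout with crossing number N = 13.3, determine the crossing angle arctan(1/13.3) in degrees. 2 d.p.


1/N = 1/13.3 = 0.075188
angle = arctan(0.075188) = 0.075047 rad
angle = 0.075047 * 180/pi = 4.30 degrees

4.30


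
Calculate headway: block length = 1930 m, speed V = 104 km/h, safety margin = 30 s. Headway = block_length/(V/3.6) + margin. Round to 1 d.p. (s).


V = 104 / 3.6 = 28.8889 m/s
Block traversal time = 1930 / 28.8889 = 66.8077 s
Headway = 66.8077 + 30
Headway = 96.8 s

96.8


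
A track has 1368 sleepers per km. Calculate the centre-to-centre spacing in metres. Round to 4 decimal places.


Spacing = 1000 m / number of sleepers
Spacing = 1000 / 1368
Spacing = 0.7310 m

0.7310


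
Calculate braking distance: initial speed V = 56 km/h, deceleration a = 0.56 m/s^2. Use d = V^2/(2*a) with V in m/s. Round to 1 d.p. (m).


Convert speed: V = 56 / 3.6 = 15.5556 m/s
V^2 = 241.9753
d = 241.9753 / (2 * 0.56)
d = 241.9753 / 1.12
d = 216.0 m

216.0


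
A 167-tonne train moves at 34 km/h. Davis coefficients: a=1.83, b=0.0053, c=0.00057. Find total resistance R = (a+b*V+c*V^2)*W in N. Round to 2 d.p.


b*V = 0.0053 * 34 = 0.1802
c*V^2 = 0.00057 * 1156 = 0.65892
R_per_t = 1.83 + 0.1802 + 0.65892 = 2.66912 N/t
R_total = 2.66912 * 167 = 445.74 N

445.74


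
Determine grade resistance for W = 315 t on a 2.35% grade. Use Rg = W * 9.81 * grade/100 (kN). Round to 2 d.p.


Rg = W * 9.81 * grade / 100
Rg = 315 * 9.81 * 2.35 / 100
Rg = 3090.15 * 0.0235
Rg = 72.62 kN

72.62


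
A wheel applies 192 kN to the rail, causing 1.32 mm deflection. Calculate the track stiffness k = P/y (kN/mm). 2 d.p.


Track stiffness k = P / y
k = 192 / 1.32
k = 145.45 kN/mm

145.45


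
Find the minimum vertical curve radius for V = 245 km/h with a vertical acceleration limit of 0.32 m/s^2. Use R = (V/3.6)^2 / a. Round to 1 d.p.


Convert speed: V = 245 / 3.6 = 68.0556 m/s
V^2 = 4631.5586 m^2/s^2
R_v = 4631.5586 / 0.32
R_v = 14473.6 m

14473.6


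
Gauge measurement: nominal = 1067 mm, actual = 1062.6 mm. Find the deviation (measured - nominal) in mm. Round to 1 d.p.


Deviation = measured - nominal
Deviation = 1062.6 - 1067
Deviation = -4.4 mm

-4.4


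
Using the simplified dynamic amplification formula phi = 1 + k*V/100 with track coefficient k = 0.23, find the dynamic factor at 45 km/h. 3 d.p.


phi = 1 + k * V / 100
phi = 1 + 0.23 * 45 / 100
phi = 1 + 0.1035
phi = 1.104

1.104


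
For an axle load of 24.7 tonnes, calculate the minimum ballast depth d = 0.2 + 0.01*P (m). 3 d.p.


d = 0.2 + 0.01 * 24.7
d = 0.2 + 0.247
d = 0.447 m

0.447


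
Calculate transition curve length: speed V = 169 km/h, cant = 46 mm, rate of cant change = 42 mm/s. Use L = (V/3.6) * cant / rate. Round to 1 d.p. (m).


Convert speed: V = 169 / 3.6 = 46.9444 m/s
L = 46.9444 * 46 / 42
L = 2159.4444 / 42
L = 51.4 m

51.4


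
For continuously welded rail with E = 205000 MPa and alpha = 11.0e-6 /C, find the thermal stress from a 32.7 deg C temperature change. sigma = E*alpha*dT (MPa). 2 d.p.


sigma = E * alpha * dT
sigma = 205000 * 11.0e-6 * 32.7
sigma = 2.255 * 32.7
sigma = 73.74 MPa

73.74


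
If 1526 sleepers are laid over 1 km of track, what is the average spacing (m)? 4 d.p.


Spacing = 1000 m / number of sleepers
Spacing = 1000 / 1526
Spacing = 0.6553 m

0.6553


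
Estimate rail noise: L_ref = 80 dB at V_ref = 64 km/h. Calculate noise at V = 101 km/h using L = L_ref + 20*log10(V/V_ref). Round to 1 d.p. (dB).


V/V_ref = 101 / 64 = 1.578125
log10(1.578125) = 0.198141
20 * 0.198141 = 3.9628
L = 80 + 3.9628 = 84.0 dB

84.0


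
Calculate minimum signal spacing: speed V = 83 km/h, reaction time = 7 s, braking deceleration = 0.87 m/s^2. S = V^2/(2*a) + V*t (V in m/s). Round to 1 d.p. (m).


V = 83 / 3.6 = 23.0556 m/s
Braking distance = 23.0556^2 / (2*0.87) = 305.4935 m
Sighting distance = 23.0556 * 7 = 161.3889 m
S = 305.4935 + 161.3889 = 466.9 m

466.9


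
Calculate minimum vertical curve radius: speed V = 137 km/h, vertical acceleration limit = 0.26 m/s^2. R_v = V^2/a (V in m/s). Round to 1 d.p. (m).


Convert speed: V = 137 / 3.6 = 38.0556 m/s
V^2 = 1448.2253 m^2/s^2
R_v = 1448.2253 / 0.26
R_v = 5570.1 m

5570.1


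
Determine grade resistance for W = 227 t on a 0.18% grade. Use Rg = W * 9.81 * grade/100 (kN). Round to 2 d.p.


Rg = W * 9.81 * grade / 100
Rg = 227 * 9.81 * 0.18 / 100
Rg = 2226.87 * 0.0018
Rg = 4.01 kN

4.01


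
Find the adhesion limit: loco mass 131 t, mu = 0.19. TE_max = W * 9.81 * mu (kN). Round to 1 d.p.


TE_max = W * g * mu
TE_max = 131 * 9.81 * 0.19
TE_max = 1285.11 * 0.19
TE_max = 244.2 kN

244.2


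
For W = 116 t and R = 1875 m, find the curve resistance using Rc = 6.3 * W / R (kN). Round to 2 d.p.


Rc = 6.3 * W / R
Rc = 6.3 * 116 / 1875
Rc = 730.8 / 1875
Rc = 0.39 kN

0.39


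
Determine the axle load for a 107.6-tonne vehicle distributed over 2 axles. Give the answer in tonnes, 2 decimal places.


Load per axle = total weight / number of axles
Load = 107.6 / 2
Load = 53.80 tonnes

53.80


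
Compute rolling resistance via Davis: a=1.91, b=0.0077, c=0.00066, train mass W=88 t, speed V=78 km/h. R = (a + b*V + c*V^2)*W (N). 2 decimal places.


b*V = 0.0077 * 78 = 0.6006
c*V^2 = 0.00066 * 6084 = 4.01544
R_per_t = 1.91 + 0.6006 + 4.01544 = 6.52604 N/t
R_total = 6.52604 * 88 = 574.29 N

574.29


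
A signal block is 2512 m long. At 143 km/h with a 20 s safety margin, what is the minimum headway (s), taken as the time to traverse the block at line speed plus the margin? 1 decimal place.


V = 143 / 3.6 = 39.7222 m/s
Block traversal time = 2512 / 39.7222 = 63.2392 s
Headway = 63.2392 + 20
Headway = 83.2 s

83.2


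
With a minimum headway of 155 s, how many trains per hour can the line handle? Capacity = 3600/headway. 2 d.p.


Capacity = 3600 / headway
Capacity = 3600 / 155
Capacity = 23.23 trains/hour

23.23


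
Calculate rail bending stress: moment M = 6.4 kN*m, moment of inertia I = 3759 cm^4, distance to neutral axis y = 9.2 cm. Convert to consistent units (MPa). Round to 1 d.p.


Convert units:
M = 6.4 kN*m = 6400000 N*mm
y = 9.2 cm = 92 mm
I = 3759 cm^4 = 37590000 mm^4
sigma = 6400000 * 92 / 37590000
sigma = 15.7 MPa

15.7


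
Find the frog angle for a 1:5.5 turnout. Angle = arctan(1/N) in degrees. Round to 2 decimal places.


1/N = 1/5.5 = 0.181818
angle = arctan(0.181818) = 0.179853 rad
angle = 0.179853 * 180/pi = 10.30 degrees

10.30


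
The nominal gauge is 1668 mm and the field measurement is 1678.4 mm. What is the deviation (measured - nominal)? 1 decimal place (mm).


Deviation = measured - nominal
Deviation = 1678.4 - 1668
Deviation = 10.4 mm

10.4


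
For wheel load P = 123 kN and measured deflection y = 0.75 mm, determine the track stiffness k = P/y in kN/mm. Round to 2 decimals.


Track stiffness k = P / y
k = 123 / 0.75
k = 164.00 kN/mm

164.00


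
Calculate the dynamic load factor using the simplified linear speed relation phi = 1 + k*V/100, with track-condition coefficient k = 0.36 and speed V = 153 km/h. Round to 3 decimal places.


phi = 1 + k * V / 100
phi = 1 + 0.36 * 153 / 100
phi = 1 + 0.5508
phi = 1.551

1.551


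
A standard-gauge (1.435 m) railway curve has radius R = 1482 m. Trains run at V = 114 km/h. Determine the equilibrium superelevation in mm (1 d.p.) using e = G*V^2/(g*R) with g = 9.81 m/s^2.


Convert speed: V = 114 / 3.6 = 31.6667 m/s
Apply formula: e = 1.435 * 31.6667^2 / (9.81 * 1482)
e = 1.435 * 1002.7778 / 14538.42
e = 0.098978 m = 99.0 mm

99.0
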